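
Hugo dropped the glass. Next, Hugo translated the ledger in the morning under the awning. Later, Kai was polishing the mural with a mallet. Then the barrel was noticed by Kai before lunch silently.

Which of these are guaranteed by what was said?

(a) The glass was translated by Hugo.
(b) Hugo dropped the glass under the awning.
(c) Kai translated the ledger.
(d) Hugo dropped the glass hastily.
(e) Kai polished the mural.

(a) Not entailed — Hugo translated the ledger, not the glass; the glass belongs to the dropping event.
(b) Not entailed — 'under the awning' adds information not in the original event.
(c) Not entailed — the passage has Hugo translating the ledger, not Kai.
(d) Not entailed — 'hastily' adds information not in the original event.
(e) Entailed — 'polish' is an activity; 'was polishing' entails that some polishing happened, so 'polished' holds.

(e)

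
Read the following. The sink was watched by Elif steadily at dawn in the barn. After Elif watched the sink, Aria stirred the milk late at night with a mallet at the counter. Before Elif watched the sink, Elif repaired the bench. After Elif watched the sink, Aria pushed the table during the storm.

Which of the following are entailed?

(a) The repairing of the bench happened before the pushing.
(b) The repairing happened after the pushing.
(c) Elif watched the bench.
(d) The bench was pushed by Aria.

(a)

(a) Entailed — the narrative places the repairing before the pushing.
(b) Not entailed — the narrative places the repairing before the pushing, not after.
(c) Not entailed — Elif watched the sink, not the bench; the bench belongs to the repairing event.
(d) Not entailed — Aria pushed the table, not the bench; the bench belongs to the repairing event.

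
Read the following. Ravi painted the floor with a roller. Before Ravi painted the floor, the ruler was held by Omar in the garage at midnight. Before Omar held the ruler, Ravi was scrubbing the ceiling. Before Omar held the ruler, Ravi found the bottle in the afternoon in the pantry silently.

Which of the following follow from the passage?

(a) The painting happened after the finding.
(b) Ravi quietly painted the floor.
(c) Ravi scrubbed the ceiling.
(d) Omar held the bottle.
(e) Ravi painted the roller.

(a) Entailed — the narrative places the finding before the painting.
(b) Not entailed — 'quietly' adds information not in the original event.
(c) Entailed — 'scrub' is an activity; 'was scrubbing' entails that some scrubbing happened, so 'scrubbed' holds.
(d) Not entailed — Omar held the ruler, not the bottle; the bottle belongs to the finding event.
(e) Not entailed — the roller is the instrument, not what was painted.

(a), (c)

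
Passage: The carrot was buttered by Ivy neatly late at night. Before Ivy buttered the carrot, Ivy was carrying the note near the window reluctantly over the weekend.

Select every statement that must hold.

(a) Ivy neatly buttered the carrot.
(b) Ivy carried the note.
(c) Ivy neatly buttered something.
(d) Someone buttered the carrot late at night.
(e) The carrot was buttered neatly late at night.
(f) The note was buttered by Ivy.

(a), (b), (c), (d), (e)

(a) Entailed — this follows by dropping conjuncts from the buttering event's description.
(b) Entailed — 'carry' is an activity; 'was carrying' entails that some carrying happened, so 'carried' holds.
(c) Entailed — the original entails any weakening of itself; this just drops 'late at night' and generalizes the patient.
(d) Entailed — this follows by dropping conjuncts from the buttering event's description.
(e) Entailed — every conjunct here is already in the original buttering event.
(f) Not entailed — Ivy buttered the carrot, not the note; the note belongs to the carrying event.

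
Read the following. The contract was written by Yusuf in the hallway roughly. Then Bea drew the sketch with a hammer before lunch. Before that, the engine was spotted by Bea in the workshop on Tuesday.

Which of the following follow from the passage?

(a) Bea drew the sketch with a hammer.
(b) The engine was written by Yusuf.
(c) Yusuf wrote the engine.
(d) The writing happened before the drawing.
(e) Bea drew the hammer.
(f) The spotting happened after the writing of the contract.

(a), (d)

(a) Entailed — the original entails any weakening of itself; this just drops 'before lunch'.
(b) Not entailed — Yusuf wrote the contract, not the engine; the engine belongs to the spotting event.
(c) Not entailed — Yusuf wrote the contract, not the engine; the engine belongs to the spotting event.
(d) Entailed — the narrative places the writing before the drawing.
(e) Not entailed — the hammer is the instrument, not what was drawn.
(f) Not entailed — the narrative doesn't order the writing relative to the spotting.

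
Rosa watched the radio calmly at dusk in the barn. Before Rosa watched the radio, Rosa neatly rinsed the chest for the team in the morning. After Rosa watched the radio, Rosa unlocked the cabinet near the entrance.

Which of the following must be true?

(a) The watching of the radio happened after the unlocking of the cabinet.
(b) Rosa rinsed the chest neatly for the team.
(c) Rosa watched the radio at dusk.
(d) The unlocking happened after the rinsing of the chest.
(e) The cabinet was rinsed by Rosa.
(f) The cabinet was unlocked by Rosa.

(a) Not entailed — the narrative places the watching before the unlocking, not after.
(b) Entailed — this follows by dropping conjuncts from the rinsing event's description.
(c) Entailed — every conjunct here is already in the original watching event.
(d) Entailed — the narrative places the rinsing before the unlocking.
(e) Not entailed — Rosa rinsed the chest, not the cabinet; the cabinet belongs to the unlocking event.
(f) Entailed — every conjunct here is already in the original unlocking event.

(b), (c), (d), (f)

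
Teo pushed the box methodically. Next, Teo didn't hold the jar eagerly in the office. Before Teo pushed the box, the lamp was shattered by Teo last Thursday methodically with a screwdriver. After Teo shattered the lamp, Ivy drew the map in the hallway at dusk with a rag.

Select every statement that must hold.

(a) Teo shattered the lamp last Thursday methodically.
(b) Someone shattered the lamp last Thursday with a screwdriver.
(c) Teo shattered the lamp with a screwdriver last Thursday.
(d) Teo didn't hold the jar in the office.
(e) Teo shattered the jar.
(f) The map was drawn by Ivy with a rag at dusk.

(a) Entailed — every conjunct here is already in the original shattering event.
(b) Entailed — the original entails any weakening of itself; this just drops 'methodically' and generalizes the agent.
(c) Entailed — the original entails any weakening of itself; this just drops 'methodically'.
(d) Not entailed — dropping 'eagerly' under negation is not valid — the original leaves open that Teo held the jar some other way.
(e) Not entailed — Teo shattered the lamp, not the jar; the jar belongs to the holding event.
(f) Entailed — this follows by dropping conjuncts from the drawing event's description.

(a), (b), (c), (f)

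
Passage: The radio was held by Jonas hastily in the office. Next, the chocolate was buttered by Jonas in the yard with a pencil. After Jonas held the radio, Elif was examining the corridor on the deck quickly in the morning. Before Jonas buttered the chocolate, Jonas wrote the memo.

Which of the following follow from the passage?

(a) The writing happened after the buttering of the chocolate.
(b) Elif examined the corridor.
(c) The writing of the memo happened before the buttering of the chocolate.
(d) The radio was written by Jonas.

(a) Not entailed — the narrative places the writing before the buttering, not after.
(b) Entailed — 'examine' is an activity; 'was examining' entails that some examining happened, so 'examined' holds.
(c) Entailed — the narrative places the writing before the buttering.
(d) Not entailed — Jonas wrote the memo, not the radio; the radio belongs to the holding event.

(b), (c)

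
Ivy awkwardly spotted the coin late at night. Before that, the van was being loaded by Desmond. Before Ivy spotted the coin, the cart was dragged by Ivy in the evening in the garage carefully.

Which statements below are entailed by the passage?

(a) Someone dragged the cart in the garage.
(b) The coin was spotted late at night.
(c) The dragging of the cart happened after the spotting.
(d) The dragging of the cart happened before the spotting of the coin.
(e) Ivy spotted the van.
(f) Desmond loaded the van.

(a) Entailed — dropping 'carefully', 'in the evening' and generalizing the agent leaves a sub-description the original still satisfies.
(b) Entailed — every conjunct here is already in the original spotting event.
(c) Not entailed — the narrative places the dragging before the spotting, not after.
(d) Entailed — the narrative places the dragging before the spotting.
(e) Not entailed — Ivy spotted the coin, not the van; the van belongs to the loading event.
(f) Not entailed — 'was loading' is progressive on an accomplishment; it does not entail the completed 'loaded'.

(a), (b), (d)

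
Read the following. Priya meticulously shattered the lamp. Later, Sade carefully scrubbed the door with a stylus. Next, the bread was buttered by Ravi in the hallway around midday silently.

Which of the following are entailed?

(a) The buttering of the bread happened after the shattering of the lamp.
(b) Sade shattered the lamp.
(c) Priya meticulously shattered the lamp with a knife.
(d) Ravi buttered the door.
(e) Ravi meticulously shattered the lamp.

(a) Entailed — the narrative places the shattering before the buttering.
(b) Not entailed — the passage has Priya shattering the lamp, not Sade.
(c) Not entailed — 'with a knife' adds information not in the original event.
(d) Not entailed — Ravi buttered the bread, not the door; the door belongs to the scrubbing event.
(e) Not entailed — the passage has Priya shattering the lamp, not Ravi.

(a)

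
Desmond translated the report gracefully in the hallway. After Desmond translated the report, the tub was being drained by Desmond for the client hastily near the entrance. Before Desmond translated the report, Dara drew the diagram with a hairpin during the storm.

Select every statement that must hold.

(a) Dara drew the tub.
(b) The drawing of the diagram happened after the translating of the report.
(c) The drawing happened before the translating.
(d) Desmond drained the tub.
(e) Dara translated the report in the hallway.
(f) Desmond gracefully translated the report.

(a) Not entailed — Dara drew the diagram, not the tub; the tub belongs to the draining event.
(b) Not entailed — the narrative places the drawing before the translating, not after.
(c) Entailed — the narrative places the drawing before the translating.
(d) Not entailed — 'was draining' is progressive on an accomplishment; it does not entail the completed 'drained'.
(e) Not entailed — the passage has Desmond translating the report, not Dara.
(f) Entailed — this follows by dropping conjuncts from the translating event's description.

(c), (f)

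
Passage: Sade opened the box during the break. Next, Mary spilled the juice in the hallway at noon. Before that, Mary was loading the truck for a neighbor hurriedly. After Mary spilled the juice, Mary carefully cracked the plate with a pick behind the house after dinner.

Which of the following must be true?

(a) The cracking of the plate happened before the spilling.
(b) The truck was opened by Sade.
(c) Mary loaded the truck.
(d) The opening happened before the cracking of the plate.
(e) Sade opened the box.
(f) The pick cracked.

(d), (e)

(a) Not entailed — the narrative places the spilling before the cracking, not after.
(b) Not entailed — Sade opened the box, not the truck; the truck belongs to the loading event.
(c) Not entailed — 'was loading' is progressive on an accomplishment; it does not entail the completed 'loaded'.
(d) Entailed — the narrative places the opening before the cracking.
(e) Entailed — dropping 'during the break' leaves a sub-description the original still satisfies.
(f) Not entailed — the plate is what cracked, not the pick.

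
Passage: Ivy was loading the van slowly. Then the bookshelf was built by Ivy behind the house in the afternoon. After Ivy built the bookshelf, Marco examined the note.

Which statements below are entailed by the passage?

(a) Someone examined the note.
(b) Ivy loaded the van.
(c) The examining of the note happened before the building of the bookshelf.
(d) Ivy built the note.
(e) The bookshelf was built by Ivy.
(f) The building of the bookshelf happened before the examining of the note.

(a) Entailed — the original entails any weakening of itself; this just generalizes the agent.
(b) Not entailed — 'was loading' is progressive on an accomplishment; it does not entail the completed 'loaded'.
(c) Not entailed — the narrative places the building before the examining, not after.
(d) Not entailed — Ivy built the bookshelf, not the note; the note belongs to the examining event.
(e) Entailed — the original entails any weakening of itself; this just drops 'in the afternoon', 'behind the house'.
(f) Entailed — the narrative places the building before the examining.

(a), (e), (f)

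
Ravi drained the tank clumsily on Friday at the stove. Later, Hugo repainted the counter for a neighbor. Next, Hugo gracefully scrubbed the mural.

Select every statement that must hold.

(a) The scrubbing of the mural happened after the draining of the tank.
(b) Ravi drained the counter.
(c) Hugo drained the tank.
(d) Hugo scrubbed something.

(a), (d)

(a) Entailed — the narrative places the draining before the scrubbing.
(b) Not entailed — Ravi drained the tank, not the counter; the counter belongs to the repainting event.
(c) Not entailed — the passage has Ravi draining the tank, not Hugo.
(d) Entailed — dropping 'gracefully' and generalizing the patient leaves a sub-description the original still satisfies.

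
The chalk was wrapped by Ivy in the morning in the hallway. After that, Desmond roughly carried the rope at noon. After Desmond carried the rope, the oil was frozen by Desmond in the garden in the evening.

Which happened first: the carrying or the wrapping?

the wrapping

The connectives place the wrapping before the carrying.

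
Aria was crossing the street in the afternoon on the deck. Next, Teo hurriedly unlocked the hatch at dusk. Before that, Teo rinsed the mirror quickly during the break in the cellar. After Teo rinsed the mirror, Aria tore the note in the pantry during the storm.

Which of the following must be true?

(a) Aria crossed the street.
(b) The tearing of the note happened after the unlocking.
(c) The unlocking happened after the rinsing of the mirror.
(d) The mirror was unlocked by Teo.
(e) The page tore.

(a) Not entailed — 'was crossing' is progressive on an accomplishment; it does not entail the completed 'crossed'.
(b) Not entailed — the narrative doesn't order the unlocking relative to the tearing.
(c) Entailed — the narrative places the rinsing before the unlocking.
(d) Not entailed — Teo unlocked the hatch, not the mirror; the mirror belongs to the rinsing event.
(e) Not entailed — the note is what tore, not the page.

(c)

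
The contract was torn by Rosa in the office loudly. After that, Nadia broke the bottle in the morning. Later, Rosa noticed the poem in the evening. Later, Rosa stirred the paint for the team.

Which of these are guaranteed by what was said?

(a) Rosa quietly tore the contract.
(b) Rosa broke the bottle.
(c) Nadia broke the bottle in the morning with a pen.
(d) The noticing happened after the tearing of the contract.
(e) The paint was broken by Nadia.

(a) Not entailed — 'quietly' adds a manner not in (and inconsistent with) the original.
(b) Not entailed — the passage has Nadia breaking the bottle, not Rosa.
(c) Not entailed — 'with a pen' adds information not in the original event.
(d) Entailed — the narrative places the tearing before the noticing.
(e) Not entailed — Nadia broke the bottle, not the paint; the paint belongs to the stirring event.

(d)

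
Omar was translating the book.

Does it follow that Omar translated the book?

'was translating' is progressive; for an accomplishment like 'translate the book', it doesn't entail completion.

no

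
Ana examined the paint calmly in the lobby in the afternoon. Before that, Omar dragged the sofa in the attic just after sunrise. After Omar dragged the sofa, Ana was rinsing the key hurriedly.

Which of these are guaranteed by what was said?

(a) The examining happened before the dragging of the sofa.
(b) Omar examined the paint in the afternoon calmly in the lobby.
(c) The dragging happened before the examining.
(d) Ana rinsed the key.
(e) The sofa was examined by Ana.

(a) Not entailed — the narrative places the dragging before the examining, not after.
(b) Not entailed — the passage has Ana examining the paint, not Omar.
(c) Entailed — the narrative places the dragging before the examining.
(d) Entailed — 'rinse' is an activity; 'was rinsing' entails that some rinsing happened, so 'rinsed' holds.
(e) Not entailed — Ana examined the paint, not the sofa; the sofa belongs to the dragging event.

(c), (d)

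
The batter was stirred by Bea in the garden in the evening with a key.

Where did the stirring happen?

in the garden

'in the garden' marks the location of the stirring event.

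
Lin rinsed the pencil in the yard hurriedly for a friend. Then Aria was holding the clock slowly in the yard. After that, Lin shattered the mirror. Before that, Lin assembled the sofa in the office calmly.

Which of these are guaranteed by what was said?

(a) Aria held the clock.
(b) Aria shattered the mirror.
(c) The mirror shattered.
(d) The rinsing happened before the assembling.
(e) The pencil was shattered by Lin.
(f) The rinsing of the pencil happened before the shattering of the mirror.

(a) Entailed — 'hold' is an activity; 'was holding' entails that some holding happened, so 'held' holds.
(b) Not entailed — the passage has Lin shattering the mirror, not Aria.
(c) Entailed — 'Lin shattered the mirror' is causative; it entails the inchoative 'the mirror shattered'.
(d) Not entailed — the narrative doesn't order the rinsing relative to the assembling.
(e) Not entailed — Lin shattered the mirror, not the pencil; the pencil belongs to the rinsing event.
(f) Entailed — the narrative places the rinsing before the shattering.

(a), (c), (f)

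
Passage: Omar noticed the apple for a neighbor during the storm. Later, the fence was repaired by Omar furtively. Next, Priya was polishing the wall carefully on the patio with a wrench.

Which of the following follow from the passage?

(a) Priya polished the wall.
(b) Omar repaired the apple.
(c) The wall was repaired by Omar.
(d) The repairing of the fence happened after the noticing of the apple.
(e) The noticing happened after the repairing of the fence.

(a) Entailed — 'polish' is an activity; 'was polishing' entails that some polishing happened, so 'polished' holds.
(b) Not entailed — Omar repaired the fence, not the apple; the apple belongs to the noticing event.
(c) Not entailed — Omar repaired the fence, not the wall; the wall belongs to the polishing event.
(d) Entailed — the narrative places the noticing before the repairing.
(e) Not entailed — the narrative places the noticing before the repairing, not after.

(a), (d)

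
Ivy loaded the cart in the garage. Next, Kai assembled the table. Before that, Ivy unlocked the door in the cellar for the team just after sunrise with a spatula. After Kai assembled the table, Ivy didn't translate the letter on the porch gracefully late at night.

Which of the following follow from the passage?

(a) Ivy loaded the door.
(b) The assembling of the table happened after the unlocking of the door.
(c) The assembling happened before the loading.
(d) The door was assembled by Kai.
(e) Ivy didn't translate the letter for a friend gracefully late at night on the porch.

(a) Not entailed — Ivy loaded the cart, not the door; the door belongs to the unlocking event.
(b) Entailed — the narrative places the unlocking before the assembling.
(c) Not entailed — the narrative places the loading before the assembling, not after.
(d) Not entailed — Kai assembled the table, not the door; the door belongs to the unlocking event.
(e) Entailed — under negation, adding a further restriction is entailed: if no such translating event occurred, none occurred for a friend either.

(b), (e)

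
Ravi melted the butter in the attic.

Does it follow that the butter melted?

yes

'Ravi melted the butter' is the causative; it entails the inchoative 'the butter melted'.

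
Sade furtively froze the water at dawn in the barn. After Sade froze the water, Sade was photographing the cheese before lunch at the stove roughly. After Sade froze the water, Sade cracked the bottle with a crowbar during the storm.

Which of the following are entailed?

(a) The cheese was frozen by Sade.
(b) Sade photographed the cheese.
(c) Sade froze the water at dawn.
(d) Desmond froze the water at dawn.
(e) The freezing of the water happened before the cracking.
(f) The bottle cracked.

(a) Not entailed — Sade froze the water, not the cheese; the cheese belongs to the photographing event.
(b) Not entailed — 'was photographing' is progressive on an accomplishment; it does not entail the completed 'photographed'.
(c) Entailed — the original entails any weakening of itself; this just drops 'furtively', 'in the barn'.
(d) Not entailed — the passage has Sade freezing the water, not Desmond.
(e) Entailed — the narrative places the freezing before the cracking.
(f) Entailed — 'Sade cracked the bottle' is causative; it entails the inchoative 'the bottle cracked'.

(c), (e), (f)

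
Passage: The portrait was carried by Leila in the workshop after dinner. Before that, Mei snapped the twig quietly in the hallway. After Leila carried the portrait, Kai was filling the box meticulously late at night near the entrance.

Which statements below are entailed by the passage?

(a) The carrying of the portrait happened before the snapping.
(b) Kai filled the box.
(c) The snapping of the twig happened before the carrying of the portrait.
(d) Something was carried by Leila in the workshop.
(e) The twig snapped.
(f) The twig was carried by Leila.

(a) Not entailed — the narrative places the snapping before the carrying, not after.
(b) Not entailed — 'was filling' is progressive on an accomplishment; it does not entail the completed 'filled'.
(c) Entailed — the narrative places the snapping before the carrying.
(d) Entailed — dropping 'after dinner' and generalizing the patient leaves a sub-description the original still satisfies.
(e) Entailed — 'Mei snapped the twig' is causative; it entails the inchoative 'the twig snapped'.
(f) Not entailed — Leila carried the portrait, not the twig; the twig belongs to the snapping event.

(c), (d), (e)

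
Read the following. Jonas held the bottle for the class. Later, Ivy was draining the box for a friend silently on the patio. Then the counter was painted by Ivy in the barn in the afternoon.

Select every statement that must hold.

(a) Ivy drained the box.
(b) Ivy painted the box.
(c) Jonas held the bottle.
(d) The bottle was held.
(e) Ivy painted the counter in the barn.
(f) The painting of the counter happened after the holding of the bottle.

(c), (d), (e), (f)

(a) Not entailed — 'was draining' is progressive on an accomplishment; it does not entail the completed 'drained'.
(b) Not entailed — Ivy painted the counter, not the box; the box belongs to the draining event.
(c) Entailed — every conjunct here is already in the original holding event.
(d) Entailed — the original entails any weakening of itself; this just drops 'for the class' and generalizes the agent.
(e) Entailed — every conjunct here is already in the original painting event.
(f) Entailed — the narrative places the holding before the painting.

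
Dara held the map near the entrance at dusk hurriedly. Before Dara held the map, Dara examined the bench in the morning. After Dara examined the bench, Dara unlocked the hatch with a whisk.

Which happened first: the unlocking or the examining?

The connectives place the examining before the unlocking.

the examining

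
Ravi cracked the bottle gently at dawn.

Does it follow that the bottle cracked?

yes

'Ravi cracked the bottle' is the causative; it entails the inchoative 'the bottle cracked'.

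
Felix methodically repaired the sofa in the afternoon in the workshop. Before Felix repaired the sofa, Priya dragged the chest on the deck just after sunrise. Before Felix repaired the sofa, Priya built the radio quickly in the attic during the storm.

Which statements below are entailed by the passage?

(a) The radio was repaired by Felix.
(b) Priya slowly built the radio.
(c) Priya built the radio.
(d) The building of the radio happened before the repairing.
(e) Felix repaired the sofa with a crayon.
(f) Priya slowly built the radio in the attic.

(a) Not entailed — Felix repaired the sofa, not the radio; the radio belongs to the building event.
(b) Not entailed — 'slowly' adds a manner not in (and inconsistent with) the original.
(c) Entailed — dropping 'in the attic', 'during the storm', 'quickly' leaves a sub-description the original still satisfies.
(d) Entailed — the narrative places the building before the repairing.
(e) Not entailed — 'with a crayon' adds information not in the original event.
(f) Not entailed — 'slowly' adds a manner not in (and inconsistent with) the original.

(c), (d)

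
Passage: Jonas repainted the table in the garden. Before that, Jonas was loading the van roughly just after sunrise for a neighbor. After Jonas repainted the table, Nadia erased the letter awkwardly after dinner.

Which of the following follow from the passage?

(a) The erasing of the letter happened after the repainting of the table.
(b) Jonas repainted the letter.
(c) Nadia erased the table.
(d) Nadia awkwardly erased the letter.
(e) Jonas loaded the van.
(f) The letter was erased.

(a), (d), (f)

(a) Entailed — the narrative places the repainting before the erasing.
(b) Not entailed — Jonas repainted the table, not the letter; the letter belongs to the erasing event.
(c) Not entailed — Nadia erased the letter, not the table; the table belongs to the repainting event.
(d) Entailed — this follows by dropping conjuncts from the erasing event's description.
(e) Not entailed — 'was loading' is progressive on an accomplishment; it does not entail the completed 'loaded'.
(f) Entailed — every conjunct here is already in the original erasing event.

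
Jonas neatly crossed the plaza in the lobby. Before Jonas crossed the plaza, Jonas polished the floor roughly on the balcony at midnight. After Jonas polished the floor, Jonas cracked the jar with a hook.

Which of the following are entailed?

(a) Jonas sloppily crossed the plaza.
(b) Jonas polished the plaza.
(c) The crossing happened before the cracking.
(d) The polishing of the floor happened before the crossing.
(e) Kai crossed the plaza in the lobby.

(d)

(a) Not entailed — 'sloppily' adds a manner not in (and inconsistent with) the original.
(b) Not entailed — Jonas polished the floor, not the plaza; the plaza belongs to the crossing event.
(c) Not entailed — the narrative doesn't order the crossing relative to the cracking.
(d) Entailed — the narrative places the polishing before the crossing.
(e) Not entailed — the passage has Jonas crossing the plaza, not Kai.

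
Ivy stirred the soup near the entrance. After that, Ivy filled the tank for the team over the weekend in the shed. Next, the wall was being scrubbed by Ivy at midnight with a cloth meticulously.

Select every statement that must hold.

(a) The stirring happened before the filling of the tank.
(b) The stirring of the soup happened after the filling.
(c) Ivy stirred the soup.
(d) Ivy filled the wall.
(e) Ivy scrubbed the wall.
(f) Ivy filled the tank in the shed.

(a) Entailed — the narrative places the stirring before the filling.
(b) Not entailed — the narrative places the stirring before the filling, not after.
(c) Entailed — dropping 'near the entrance' leaves a sub-description the original still satisfies.
(d) Not entailed — Ivy filled the tank, not the wall; the wall belongs to the scrubbing event.
(e) Entailed — 'scrub' is an activity; 'was scrubbing' entails that some scrubbing happened, so 'scrubbed' holds.
(f) Entailed — every conjunct here is already in the original filling event.

(a), (c), (e), (f)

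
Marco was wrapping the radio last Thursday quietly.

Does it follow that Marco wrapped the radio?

'was wrapping' is progressive; for an accomplishment like 'wrap the radio', it doesn't entail completion.

no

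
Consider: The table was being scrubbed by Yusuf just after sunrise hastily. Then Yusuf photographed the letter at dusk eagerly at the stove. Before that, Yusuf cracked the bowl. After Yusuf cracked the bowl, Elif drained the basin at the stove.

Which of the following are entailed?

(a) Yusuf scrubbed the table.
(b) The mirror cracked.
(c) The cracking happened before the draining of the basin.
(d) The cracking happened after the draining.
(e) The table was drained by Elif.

(a), (c)

(a) Entailed — 'scrub' is an activity; 'was scrubbing' entails that some scrubbing happened, so 'scrubbed' holds.
(b) Not entailed — the bowl is what cracked, not the mirror.
(c) Entailed — the narrative places the cracking before the draining.
(d) Not entailed — the narrative places the cracking before the draining, not after.
(e) Not entailed — Elif drained the basin, not the table; the table belongs to the scrubbing event.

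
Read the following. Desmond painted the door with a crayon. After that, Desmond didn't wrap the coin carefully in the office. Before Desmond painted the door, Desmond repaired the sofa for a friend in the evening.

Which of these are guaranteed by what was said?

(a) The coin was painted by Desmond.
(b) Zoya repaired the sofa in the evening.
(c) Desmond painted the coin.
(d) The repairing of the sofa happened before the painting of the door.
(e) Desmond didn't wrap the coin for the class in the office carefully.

(d), (e)

(a) Not entailed — Desmond painted the door, not the coin; the coin belongs to the wrapping event.
(b) Not entailed — the passage has Desmond repairing the sofa, not Zoya.
(c) Not entailed — Desmond painted the door, not the coin; the coin belongs to the wrapping event.
(d) Entailed — the narrative places the repairing before the painting.
(e) Entailed — under negation, adding a further restriction is entailed: if no such wrapping event occurred, none occurred for the class either.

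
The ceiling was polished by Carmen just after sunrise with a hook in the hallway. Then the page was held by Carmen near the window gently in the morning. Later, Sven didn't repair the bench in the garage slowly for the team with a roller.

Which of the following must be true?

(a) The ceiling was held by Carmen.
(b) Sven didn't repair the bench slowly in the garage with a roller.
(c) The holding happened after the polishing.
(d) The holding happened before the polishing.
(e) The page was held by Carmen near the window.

(c), (e)

(a) Not entailed — Carmen held the page, not the ceiling; the ceiling belongs to the polishing event.
(b) Not entailed — dropping 'for the team' under negation is not valid — the original leaves open that Sven repaired the bench some other way.
(c) Entailed — the narrative places the polishing before the holding.
(d) Not entailed — the narrative places the polishing before the holding, not after.
(e) Entailed — the original entails any weakening of itself; this just drops 'in the morning', 'gently'.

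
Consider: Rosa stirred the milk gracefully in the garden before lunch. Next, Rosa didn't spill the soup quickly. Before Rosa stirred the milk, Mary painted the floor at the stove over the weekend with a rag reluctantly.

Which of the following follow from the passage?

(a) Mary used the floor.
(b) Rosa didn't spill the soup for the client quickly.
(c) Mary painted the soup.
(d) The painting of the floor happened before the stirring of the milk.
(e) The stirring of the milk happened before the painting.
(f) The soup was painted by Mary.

(b), (d)

(a) Not entailed — the floor is the patient, not an instrument — Mary used a rag.
(b) Entailed — under negation, adding a further restriction is entailed: if no such spilling event occurred, none occurred for the client either.
(c) Not entailed — Mary painted the floor, not the soup; the soup belongs to the spilling event.
(d) Entailed — the narrative places the painting before the stirring.
(e) Not entailed — the narrative places the painting before the stirring, not after.
(f) Not entailed — Mary painted the floor, not the soup; the soup belongs to the spilling event.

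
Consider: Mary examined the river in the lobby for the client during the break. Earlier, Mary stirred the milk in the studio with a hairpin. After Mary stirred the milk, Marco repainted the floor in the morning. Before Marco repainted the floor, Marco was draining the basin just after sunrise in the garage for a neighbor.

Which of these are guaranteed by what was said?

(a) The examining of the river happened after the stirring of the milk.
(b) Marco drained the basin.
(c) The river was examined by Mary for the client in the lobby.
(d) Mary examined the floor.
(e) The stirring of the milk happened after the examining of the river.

(a), (c)

(a) Entailed — the narrative places the stirring before the examining.
(b) Not entailed — 'was draining' is progressive on an accomplishment; it does not entail the completed 'drained'.
(c) Entailed — the original entails any weakening of itself; this just drops 'during the break'.
(d) Not entailed — Mary examined the river, not the floor; the floor belongs to the repainting event.
(e) Not entailed — the narrative places the stirring before the examining, not after.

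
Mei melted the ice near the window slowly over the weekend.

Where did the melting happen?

near the window

'near the window' marks the location of the melting event.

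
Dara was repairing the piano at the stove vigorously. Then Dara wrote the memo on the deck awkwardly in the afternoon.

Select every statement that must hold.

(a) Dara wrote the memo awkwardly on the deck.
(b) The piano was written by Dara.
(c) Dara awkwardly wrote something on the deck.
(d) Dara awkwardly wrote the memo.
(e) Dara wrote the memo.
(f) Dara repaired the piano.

(a), (c), (d), (e)

(a) Entailed — dropping 'in the afternoon' leaves a sub-description the original still satisfies.
(b) Not entailed — Dara wrote the memo, not the piano; the piano belongs to the repairing event.
(c) Entailed — dropping 'in the afternoon' and generalizing the patient leaves a sub-description the original still satisfies.
(d) Entailed — dropping 'on the deck', 'in the afternoon' leaves a sub-description the original still satisfies.
(e) Entailed — every conjunct here is already in the original writing event.
(f) Not entailed — 'was repairing' is progressive on an accomplishment; it does not entail the completed 'repaired'.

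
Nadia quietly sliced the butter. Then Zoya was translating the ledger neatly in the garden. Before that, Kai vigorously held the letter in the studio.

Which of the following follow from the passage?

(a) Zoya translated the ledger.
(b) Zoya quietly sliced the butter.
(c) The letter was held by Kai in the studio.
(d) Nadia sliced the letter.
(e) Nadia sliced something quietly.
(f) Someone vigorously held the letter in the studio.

(a) Not entailed — 'was translating' is progressive on an accomplishment; it does not entail the completed 'translated'.
(b) Not entailed — the passage has Nadia slicing the butter, not Zoya.
(c) Entailed — every conjunct here is already in the original holding event.
(d) Not entailed — Nadia sliced the butter, not the letter; the letter belongs to the holding event.
(e) Entailed — this follows by dropping conjuncts from the slicing event's description.
(f) Entailed — this follows by dropping conjuncts from the holding event's description.

(c), (e), (f)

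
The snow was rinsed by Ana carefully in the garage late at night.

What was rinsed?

'the snow' marks the patient of the rinsing event.

the snow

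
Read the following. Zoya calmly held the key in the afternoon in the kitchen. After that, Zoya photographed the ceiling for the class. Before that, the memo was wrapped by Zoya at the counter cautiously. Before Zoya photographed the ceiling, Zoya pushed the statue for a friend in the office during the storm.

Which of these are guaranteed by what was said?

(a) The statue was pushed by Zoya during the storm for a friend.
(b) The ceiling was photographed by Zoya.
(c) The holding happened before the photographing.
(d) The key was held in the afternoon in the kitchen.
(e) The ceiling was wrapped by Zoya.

(a) Entailed — the original entails any weakening of itself; this just drops 'in the office'.
(b) Entailed — the original entails any weakening of itself; this just drops 'for the class'.
(c) Entailed — the narrative places the holding before the photographing.
(d) Entailed — the original entails any weakening of itself; this just drops 'calmly' and generalizes the agent.
(e) Not entailed — Zoya wrapped the memo, not the ceiling; the ceiling belongs to the photographing event.

(a), (b), (c), (d)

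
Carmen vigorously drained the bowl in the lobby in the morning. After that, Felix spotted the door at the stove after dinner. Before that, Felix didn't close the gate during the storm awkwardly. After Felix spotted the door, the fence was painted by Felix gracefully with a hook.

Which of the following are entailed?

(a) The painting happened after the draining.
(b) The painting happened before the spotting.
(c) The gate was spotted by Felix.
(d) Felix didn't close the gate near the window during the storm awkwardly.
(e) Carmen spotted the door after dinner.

(a), (d)

(a) Entailed — the narrative places the draining before the painting.
(b) Not entailed — the narrative places the spotting before the painting, not after.
(c) Not entailed — Felix spotted the door, not the gate; the gate belongs to the closing event.
(d) Entailed — under negation, adding a further restriction is entailed: if no such closing event occurred, none occurred near the window either.
(e) Not entailed — the passage has Felix spotting the door, not Carmen.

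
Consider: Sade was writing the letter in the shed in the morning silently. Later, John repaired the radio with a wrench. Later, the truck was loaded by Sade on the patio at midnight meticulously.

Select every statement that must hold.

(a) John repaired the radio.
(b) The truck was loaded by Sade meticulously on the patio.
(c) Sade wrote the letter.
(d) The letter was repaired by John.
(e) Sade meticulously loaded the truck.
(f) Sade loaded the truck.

(a), (b), (e), (f)

(a) Entailed — every conjunct here is already in the original repairing event.
(b) Entailed — dropping 'at midnight' leaves a sub-description the original still satisfies.
(c) Not entailed — 'was writing' is progressive on an accomplishment; it does not entail the completed 'wrote'.
(d) Not entailed — John repaired the radio, not the letter; the letter belongs to the writing event.
(e) Entailed — the original entails any weakening of itself; this just drops 'on the patio', 'at midnight'.
(f) Entailed — this follows by dropping conjuncts from the loading event's description.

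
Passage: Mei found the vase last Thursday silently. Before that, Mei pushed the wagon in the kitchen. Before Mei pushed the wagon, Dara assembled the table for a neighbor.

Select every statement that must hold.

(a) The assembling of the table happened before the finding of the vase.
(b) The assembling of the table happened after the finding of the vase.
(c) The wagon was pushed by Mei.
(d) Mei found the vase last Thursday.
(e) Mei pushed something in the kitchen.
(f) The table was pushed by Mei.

(a), (c), (d), (e)

(a) Entailed — the narrative places the assembling before the finding.
(b) Not entailed — the narrative places the assembling before the finding, not after.
(c) Entailed — this follows by dropping conjuncts from the pushing event's description.
(d) Entailed — every conjunct here is already in the original finding event.
(e) Entailed — generalizing the patient leaves a sub-description the original still satisfies.
(f) Not entailed — Mei pushed the wagon, not the table; the table belongs to the assembling event.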